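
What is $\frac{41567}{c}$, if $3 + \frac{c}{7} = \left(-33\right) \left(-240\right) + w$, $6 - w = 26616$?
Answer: $- \frac{41567}{130851} \approx -0.31767$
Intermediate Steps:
$w = -26610$ ($w = 6 - 26616 = -26610$)
$c = -130851$ ($c = -21 + 7 \left(\left(-33\right) \left(-240\right) - 26610\right) = -21 + 7 \left(7920 - 26610\right) = -21 + 7 \left(-18690\right) = -21 - 130830 = -130851$)
$\frac{41567}{c} = \frac{41567}{-130851} = 41567 \left(- \frac{1}{130851}\right) = - \frac{41567}{130851}$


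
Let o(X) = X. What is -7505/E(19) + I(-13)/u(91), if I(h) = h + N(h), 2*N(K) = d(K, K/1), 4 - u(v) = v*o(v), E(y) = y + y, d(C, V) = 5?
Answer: -544899/2759 ≈ -197.50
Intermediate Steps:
E(y) = 2*y
u(v) = 4 - v**2 (u(v) = 4 - v*v = 4 - v**2)
N(K) = 5/2 (N(K) = (1/2)*5 = 5/2)
I(h) = 5/2 + h (I(h) = h + 5/2 = 5/2 + h)
-7505/E(19) + I(-13)/u(91) = -7505/(2*19) + (5/2 - 13)/(4 - 1*91**2) = -7505/38 - 21/(2*(4 - 1*8281)) = -7505*1/38 - 21/(2*(4 - 8281)) = -395/2 - 21/2/(-8277) = -395/2 - 21/2*(-1/8277) = -395/2 + 7/5518 = -544899/2759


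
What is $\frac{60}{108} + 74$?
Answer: $\frac{671}{9} \approx 74.556$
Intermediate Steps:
$\frac{60}{108} + 74 = 60 \cdot \frac{1}{108} + 74 = \frac{5}{9} + 74 = \frac{671}{9}$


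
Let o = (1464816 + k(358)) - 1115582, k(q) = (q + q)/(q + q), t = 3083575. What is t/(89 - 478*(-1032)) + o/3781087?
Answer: 2366314531300/373106321899 ≈ 6.3422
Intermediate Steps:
k(q) = 1 (k(q) = (2*q)/((2*q)) = (2*q)*(1/(2*q)) = 1)
o = 349235 (o = (1464816 + 1) - 1115582 = 1464817 - 1115582 = 349235)
t/(89 - 478*(-1032)) + o/3781087 = 3083575/(89 - 478*(-1032)) + 349235/3781087 = 3083575/(89 + 493296) + 349235*(1/3781087) = 3083575/493385 + 349235/3781087 = 3083575*(1/493385) + 349235/3781087 = 616715/98677 + 349235/3781087 = 2366314531300/373106321899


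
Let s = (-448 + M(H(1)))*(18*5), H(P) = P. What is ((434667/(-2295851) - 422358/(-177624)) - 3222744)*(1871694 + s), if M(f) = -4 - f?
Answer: -33420171920156269948377/5663864417 ≈ -5.9006e+12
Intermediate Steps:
s = -40770 (s = (-448 + (-4 - 1*1))*(18*5) = (-448 + (-4 - 1))*90 = (-448 - 5)*90 = -453*90 = -40770)
((434667/(-2295851) - 422358/(-177624)) - 3222744)*(1871694 + s) = ((434667/(-2295851) - 422358/(-177624)) - 3222744)*(1871694 - 40770) = ((434667*(-1/2295851) - 422358*(-1/177624)) - 3222744)*1830924 = ((-434667/2295851 + 70393/29604) - 3222744)*1830924 = (148743957575/67966373004 - 3222744)*1830924 = -219038072056445401/67966373004*1830924 = -33420171920156269948377/5663864417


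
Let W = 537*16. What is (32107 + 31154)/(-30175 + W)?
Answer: -63261/21583 ≈ -2.9311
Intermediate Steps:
W = 8592
(32107 + 31154)/(-30175 + W) = (32107 + 31154)/(-30175 + 8592) = 63261/(-21583) = 63261*(-1/21583) = -63261/21583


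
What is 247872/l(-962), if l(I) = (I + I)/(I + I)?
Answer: 247872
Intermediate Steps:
l(I) = 1 (l(I) = (2*I)/((2*I)) = (2*I)*(1/(2*I)) = 1)
247872/l(-962) = 247872/1 = 247872*1 = 247872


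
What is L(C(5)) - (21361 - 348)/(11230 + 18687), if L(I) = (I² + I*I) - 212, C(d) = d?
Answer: -4867567/29917 ≈ -162.70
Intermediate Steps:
L(I) = -212 + 2*I² (L(I) = (I² + I²) - 212 = 2*I² - 212 = -212 + 2*I²)
L(C(5)) - (21361 - 348)/(11230 + 18687) = (-212 + 2*5²) - (21361 - 348)/(11230 + 18687) = (-212 + 2*25) - 21013/29917 = (-212 + 50) - 21013/29917 = -162 - 1*21013/29917 = -162 - 21013/29917 = -4867567/29917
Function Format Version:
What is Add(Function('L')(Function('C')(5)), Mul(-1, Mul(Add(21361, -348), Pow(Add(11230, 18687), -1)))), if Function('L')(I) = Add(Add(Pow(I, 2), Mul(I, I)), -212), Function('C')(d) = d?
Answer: Rational(-4867567, 29917) ≈ -162.70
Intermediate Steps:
Function('L')(I) = Add(-212, Mul(2, Pow(I, 2))) (Function('L')(I) = Add(Add(Pow(I, 2), Pow(I, 2)), -212) = Add(Mul(2, Pow(I, 2)), -212) = Add(-212, Mul(2, Pow(I, 2))))
Add(Function('L')(Function('C')(5)), Mul(-1, Mul(Add(21361, -348), Pow(Add(11230, 18687), -1)))) = Add(Add(-212, Mul(2, Pow(5, 2))), Mul(-1, Mul(Add(21361, -348), Pow(Add(11230, 18687), -1)))) = Add(Add(-212, Mul(2, 25)), Mul(-1, Mul(21013, Pow(29917, -1)))) = Add(Add(-212, 50), Mul(-1, Mul(21013, Rational(1, 29917)))) = Add(-162, Mul(-1, Rational(21013, 29917))) = Add(-162, Rational(-21013, 29917)) = Rational(-4867567, 29917)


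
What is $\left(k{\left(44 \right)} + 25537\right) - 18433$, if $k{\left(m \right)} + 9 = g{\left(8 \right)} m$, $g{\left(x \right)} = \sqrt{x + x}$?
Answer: $7271$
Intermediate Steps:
$g{\left(x \right)} = \sqrt{2} \sqrt{x}$ ($g{\left(x \right)} = \sqrt{2 x} = \sqrt{2} \sqrt{x}$)
$k{\left(m \right)} = -9 + 4 m$ ($k{\left(m \right)} = -9 + \sqrt{2} \sqrt{8} m = -9 + \sqrt{2} \cdot 2 \sqrt{2} m = -9 + 4 m$)
$\left(k{\left(44 \right)} + 25537\right) - 18433 = \left(\left(-9 + 4 \cdot 44\right) + 25537\right) - 18433 = \left(\left(-9 + 176\right) + 25537\right) - 18433 = \left(167 + 25537\right) - 18433 = 25704 - 18433 = 7271$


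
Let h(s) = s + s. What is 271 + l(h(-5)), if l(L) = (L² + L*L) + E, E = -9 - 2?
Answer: 460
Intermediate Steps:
h(s) = 2*s
E = -11
l(L) = -11 + 2*L² (l(L) = (L² + L*L) - 11 = (L² + L²) - 11 = 2*L² - 11 = -11 + 2*L²)
271 + l(h(-5)) = 271 + (-11 + 2*(2*(-5))²) = 271 + (-11 + 2*(-10)²) = 271 + (-11 + 2*100) = 271 + (-11 + 200) = 271 + 189 = 460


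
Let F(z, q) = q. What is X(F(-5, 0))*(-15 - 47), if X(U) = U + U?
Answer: 0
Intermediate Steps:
X(U) = 2*U
X(F(-5, 0))*(-15 - 47) = (2*0)*(-15 - 47) = 0*(-62) = 0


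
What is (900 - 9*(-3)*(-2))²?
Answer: 715716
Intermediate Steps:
(900 - 9*(-3)*(-2))² = (900 + 27*(-2))² = (900 - 54)² = 846² = 715716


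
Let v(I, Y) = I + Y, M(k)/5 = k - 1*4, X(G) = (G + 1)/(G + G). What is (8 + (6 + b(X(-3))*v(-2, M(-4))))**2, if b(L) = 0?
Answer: 196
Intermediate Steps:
X(G) = (1 + G)/(2*G) (X(G) = (1 + G)/((2*G)) = (1 + G)*(1/(2*G)) = (1 + G)/(2*G))
M(k) = -20 + 5*k (M(k) = 5*(k - 1*4) = 5*(k - 4) = 5*(-4 + k) = -20 + 5*k)
(8 + (6 + b(X(-3))*v(-2, M(-4))))**2 = (8 + (6 + 0*(-2 + (-20 + 5*(-4)))))**2 = (8 + (6 + 0*(-2 + (-20 - 20))))**2 = (8 + (6 + 0*(-2 - 40)))**2 = (8 + (6 + 0*(-42)))**2 = (8 + (6 + 0))**2 = (8 + 6)**2 = 14**2 = 196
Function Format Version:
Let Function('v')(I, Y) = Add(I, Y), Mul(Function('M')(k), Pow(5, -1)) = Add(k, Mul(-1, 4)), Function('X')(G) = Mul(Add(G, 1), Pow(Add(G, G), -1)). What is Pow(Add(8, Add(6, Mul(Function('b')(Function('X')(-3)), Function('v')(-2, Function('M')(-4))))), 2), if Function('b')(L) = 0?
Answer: 196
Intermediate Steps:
Function('X')(G) = Mul(Rational(1, 2), Pow(G, -1), Add(1, G)) (Function('X')(G) = Mul(Add(1, G), Pow(Mul(2, G), -1)) = Mul(Add(1, G), Mul(Rational(1, 2), Pow(G, -1))) = Mul(Rational(1, 2), Pow(G, -1), Add(1, G)))
Function('M')(k) = Add(-20, Mul(5, k)) (Function('M')(k) = Mul(5, Add(k, Mul(-1, 4))) = Mul(5, Add(k, -4)) = Mul(5, Add(-4, k)) = Add(-20, Mul(5, k)))
Pow(Add(8, Add(6, Mul(Function('b')(Function('X')(-3)), Function('v')(-2, Function('M')(-4))))), 2) = Pow(Add(8, Add(6, Mul(0, Add(-2, Add(-20, Mul(5, -4)))))), 2) = Pow(Add(8, Add(6, Mul(0, Add(-2, Add(-20, -20))))), 2) = Pow(Add(8, Add(6, Mul(0, Add(-2, -40)))), 2) = Pow(Add(8, Add(6, Mul(0, -42))), 2) = Pow(Add(8, Add(6, 0)), 2) = Pow(Add(8, 6), 2) = Pow(14, 2) = 196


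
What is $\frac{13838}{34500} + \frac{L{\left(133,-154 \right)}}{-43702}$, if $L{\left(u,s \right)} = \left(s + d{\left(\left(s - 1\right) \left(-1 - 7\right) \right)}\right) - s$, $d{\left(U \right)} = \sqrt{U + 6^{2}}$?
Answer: $\frac{6919}{17250} - \frac{\sqrt{319}}{21851} \approx 0.40028$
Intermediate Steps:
$d{\left(U \right)} = \sqrt{36 + U}$ ($d{\left(U \right)} = \sqrt{U + 36} = \sqrt{36 + U}$)
$L{\left(u,s \right)} = \sqrt{44 - 8 s}$ ($L{\left(u,s \right)} = \left(s + \sqrt{36 + \left(s - 1\right) \left(-1 - 7\right)}\right) - s = \left(s + \sqrt{36 + \left(-1 + s\right) \left(-8\right)}\right) - s = \left(s + \sqrt{36 - \left(-8 + 8 s\right)}\right) - s = \left(s + \sqrt{44 - 8 s}\right) - s = \sqrt{44 - 8 s}$)
$\frac{13838}{34500} + \frac{L{\left(133,-154 \right)}}{-43702} = \frac{13838}{34500} + \frac{2 \sqrt{11 - -308}}{-43702} = 13838 \cdot \frac{1}{34500} + 2 \sqrt{11 + 308} \left(- \frac{1}{43702}\right) = \frac{6919}{17250} + 2 \sqrt{319} \left(- \frac{1}{43702}\right) = \frac{6919}{17250} - \frac{\sqrt{319}}{21851}$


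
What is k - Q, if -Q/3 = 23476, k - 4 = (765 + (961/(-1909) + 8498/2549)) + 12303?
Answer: 406328196593/4866041 ≈ 83503.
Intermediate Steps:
k = 63622661045/4866041 (k = 4 + ((765 + (961/(-1909) + 8498/2549)) + 12303) = 4 + ((765 + (961*(-1/1909) + 8498*(1/2549))) + 12303) = 4 + ((765 + (-961/1909 + 8498/2549)) + 12303) = 4 + ((765 + 13773093/4866041) + 12303) = 4 + (3736294458/4866041 + 12303) = 4 + 63603196881/4866041 = 63622661045/4866041 ≈ 13075.)
Q = -70428 (Q = -3*23476 = -70428)
k - Q = 63622661045/4866041 - 1*(-70428) = 63622661045/4866041 + 70428 = 406328196593/4866041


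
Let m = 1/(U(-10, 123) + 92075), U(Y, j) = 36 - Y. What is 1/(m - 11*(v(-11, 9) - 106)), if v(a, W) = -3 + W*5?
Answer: 92121/64853185 ≈ 0.0014205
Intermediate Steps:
v(a, W) = -3 + 5*W
m = 1/92121 (m = 1/((36 - 1*(-10)) + 92075) = 1/((36 + 10) + 92075) = 1/(46 + 92075) = 1/92121 ≈ 1.0855e-5)
1/(m - 11*(v(-11, 9) - 106)) = 1/(1/92121 - 11*((-3 + 5*9) - 106)) = 1/(1/92121 - 11*((-3 + 45) - 106)) = 1/(1/92121 - 11*(42 - 106)) = 1/(1/92121 - 11*(-64)) = 1/(1/92121 + 704) = 1/(64853185/92121) = 92121/64853185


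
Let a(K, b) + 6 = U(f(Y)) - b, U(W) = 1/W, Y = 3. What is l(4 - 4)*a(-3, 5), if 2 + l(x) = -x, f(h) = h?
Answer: 64/3 ≈ 21.333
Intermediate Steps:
a(K, b) = -17/3 - b (a(K, b) = -6 + (1/3 - b) = -6 + (⅓ - b) = -17/3 - b)
l(x) = -2 - x
l(4 - 4)*a(-3, 5) = (-2 - (4 - 4))*(-17/3 - 1*5) = (-2 - 1*0)*(-17/3 - 5) = (-2 + 0)*(-32/3) = -2*(-32/3) = 64/3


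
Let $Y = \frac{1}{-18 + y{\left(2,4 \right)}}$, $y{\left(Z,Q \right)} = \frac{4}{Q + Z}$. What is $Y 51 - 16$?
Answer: $- \frac{985}{52} \approx -18.942$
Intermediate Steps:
$Y = - \frac{3}{52}$ ($Y = \frac{1}{-18 + \frac{4}{4 + 2}} = \frac{1}{-18 + \frac{4}{6}} = \frac{1}{-18 + 4 \cdot \frac{1}{6}} = \frac{1}{-18 + \frac{2}{3}} = \frac{1}{- \frac{52}{3}} = - \frac{3}{52} \approx -0.057692$)
$Y 51 - 16 = \left(- \frac{3}{52}\right) 51 - 16 = - \frac{153}{52} - 16 = - \frac{985}{52}$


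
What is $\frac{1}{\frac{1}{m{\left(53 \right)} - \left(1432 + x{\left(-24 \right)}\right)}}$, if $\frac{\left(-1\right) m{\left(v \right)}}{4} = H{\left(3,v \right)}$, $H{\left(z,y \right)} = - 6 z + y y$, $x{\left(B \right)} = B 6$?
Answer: $-12452$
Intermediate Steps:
$x{\left(B \right)} = 6 B$
$H{\left(z,y \right)} = y^{2} - 6 z$ ($H{\left(z,y \right)} = - 6 z + y^{2} = y^{2} - 6 z$)
$m{\left(v \right)} = 72 - 4 v^{2}$ ($m{\left(v \right)} = - 4 \left(v^{2} - 18\right) = - 4 \left(-18 + v^{2}\right) = 72 - 4 v^{2}$)
$\frac{1}{\frac{1}{m{\left(53 \right)} - \left(1432 + x{\left(-24 \right)}\right)}} = \frac{1}{\frac{1}{\left(72 - 4 \cdot 53^{2}\right) - \left(1432 + 6 \left(-24\right)\right)}} = \frac{1}{\frac{1}{\left(72 - 11236\right) - 1288}} = \frac{1}{\frac{1}{\left(72 - 11236\right) + \left(-1432 + 144\right)}} = \frac{1}{\frac{1}{-11164 - 1288}} = \frac{1}{\frac{1}{-12452}} = \frac{1}{- \frac{1}{12452}} = -12452$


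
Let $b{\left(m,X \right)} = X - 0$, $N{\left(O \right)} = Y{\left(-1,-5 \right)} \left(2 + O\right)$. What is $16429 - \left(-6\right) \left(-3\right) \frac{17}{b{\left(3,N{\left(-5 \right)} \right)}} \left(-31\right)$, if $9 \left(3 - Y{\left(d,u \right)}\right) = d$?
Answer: $\frac{215777}{14} \approx 15413.0$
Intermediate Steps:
$Y{\left(d,u \right)} = 3 - \frac{d}{9}$
$N{\left(O \right)} = \frac{56}{9} + \frac{28 O}{9}$ ($N{\left(O \right)} = \left(3 - - \frac{1}{9}\right) \left(2 + O\right) = \left(3 + \frac{1}{9}\right) \left(2 + O\right) = \frac{28 \left(2 + O\right)}{9} = \frac{56}{9} + \frac{28 O}{9}$)
$b{\left(m,X \right)} = X$ ($b{\left(m,X \right)} = X + 0 = X$)
$16429 - \left(-6\right) \left(-3\right) \frac{17}{b{\left(3,N{\left(-5 \right)} \right)}} \left(-31\right) = 16429 - \left(-6\right) \left(-3\right) \frac{17}{\frac{56}{9} + \frac{28}{9} \left(-5\right)} \left(-31\right) = 16429 - 18 \frac{17}{\frac{56}{9} - \frac{140}{9}} \left(-31\right) = 16429 - 18 \frac{17}{- \frac{28}{3}} \left(-31\right) = 16429 - 18 \cdot 17 \left(- \frac{3}{28}\right) \left(-31\right) = 16429 - 18 \left(- \frac{51}{28}\right) \left(-31\right) = 16429 - \left(- \frac{459}{14}\right) \left(-31\right) = 16429 - \frac{14229}{14} = \frac{215777}{14}$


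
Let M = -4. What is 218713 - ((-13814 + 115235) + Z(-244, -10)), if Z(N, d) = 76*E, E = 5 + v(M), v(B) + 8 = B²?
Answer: 116304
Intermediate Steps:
v(B) = -8 + B²
E = 13 (E = 5 + (-8 + (-4)²) = 5 + (-8 + 16) = 5 + 8 = 13)
Z(N, d) = 988 (Z(N, d) = 76*13 = 988)
218713 - ((-13814 + 115235) + Z(-244, -10)) = 218713 - ((-13814 + 115235) + 988) = 218713 - (101421 + 988) = 218713 - 1*102409 = 218713 - 102409 = 116304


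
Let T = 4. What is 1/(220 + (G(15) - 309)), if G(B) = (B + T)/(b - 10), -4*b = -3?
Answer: -37/3369 ≈ -0.010982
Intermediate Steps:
b = ¾ (b = -¼*(-3) = ¾ ≈ 0.75000)
G(B) = -16/37 - 4*B/37 (G(B) = (B + 4)/(¾ - 10) = (4 + B)/(-37/4) = (4 + B)*(-4/37) = -16/37 - 4*B/37)
1/(220 + (G(15) - 309)) = 1/(220 + ((-16/37 - 4/37*15) - 309)) = 1/(220 + ((-16/37 - 60/37) - 309)) = 1/(220 + (-76/37 - 309)) = 1/(220 - 11509/37) = 1/(-3369/37) = -37/3369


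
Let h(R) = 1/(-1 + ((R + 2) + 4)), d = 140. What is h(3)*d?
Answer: 35/2 ≈ 17.500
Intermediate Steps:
h(R) = 1/(5 + R) (h(R) = 1/(-1 + ((2 + R) + 4)) = 1/(-1 + (6 + R)) = 1/(5 + R))
h(3)*d = 140/(5 + 3) = 140/8 = (⅛)*140 = 35/2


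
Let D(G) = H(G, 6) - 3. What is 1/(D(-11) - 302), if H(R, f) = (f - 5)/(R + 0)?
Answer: -11/3356 ≈ -0.0032777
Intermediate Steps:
H(R, f) = (-5 + f)/R
D(G) = -3 + 1/G (D(G) = (-5 + 6)/G - 3 = 1/G - 3 = -3 + 1/G)
1/(D(-11) - 302) = 1/((-3 + 1/(-11)) - 302) = 1/((-3 - 1/11) - 302) = 1/(-34/11 - 302) = 1/(-3356/11) = -11/3356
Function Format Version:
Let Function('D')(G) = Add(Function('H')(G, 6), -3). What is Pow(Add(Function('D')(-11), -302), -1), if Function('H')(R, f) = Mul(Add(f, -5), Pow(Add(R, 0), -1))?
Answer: Rational(-11, 3356) ≈ -0.0032777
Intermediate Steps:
Function('H')(R, f) = Mul(Pow(R, -1), Add(-5, f)) (Function('H')(R, f) = Mul(Add(-5, f), Pow(R, -1)) = Mul(Pow(R, -1), Add(-5, f)))
Function('D')(G) = Add(-3, Pow(G, -1)) (Function('D')(G) = Add(Mul(Pow(G, -1), Add(-5, 6)), -3) = Add(Mul(Pow(G, -1), 1), -3) = Add(Pow(G, -1), -3) = Add(-3, Pow(G, -1)))
Pow(Add(Function('D')(-11), -302), -1) = Pow(Add(Add(-3, Pow(-11, -1)), -302), -1) = Pow(Add(Add(-3, Rational(-1, 11)), -302), -1) = Pow(Add(Rational(-34, 11), -302), -1) = Pow(Rational(-3356, 11), -1) = Rational(-11, 3356)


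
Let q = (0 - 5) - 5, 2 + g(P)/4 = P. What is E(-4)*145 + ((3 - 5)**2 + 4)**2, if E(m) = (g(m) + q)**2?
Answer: 167684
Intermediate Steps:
g(P) = -8 + 4*P
q = -10 (q = -5 - 5 = -10)
E(m) = (-18 + 4*m)**2 (E(m) = ((-8 + 4*m) - 10)**2 = (-18 + 4*m)**2)
E(-4)*145 + ((3 - 5)**2 + 4)**2 = (4*(-9 + 2*(-4))**2)*145 + ((3 - 5)**2 + 4)**2 = (4*(-9 - 8)**2)*145 + ((-2)**2 + 4)**2 = (4*(-17)**2)*145 + (4 + 4)**2 = (4*289)*145 + 8**2 = 1156*145 + 64 = 167620 + 64 = 167684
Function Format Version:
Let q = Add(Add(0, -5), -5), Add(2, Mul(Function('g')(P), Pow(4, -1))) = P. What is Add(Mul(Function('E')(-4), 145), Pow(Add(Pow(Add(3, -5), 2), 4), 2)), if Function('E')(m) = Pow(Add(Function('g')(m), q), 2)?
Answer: 167684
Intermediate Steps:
Function('g')(P) = Add(-8, Mul(4, P))
q = -10 (q = Add(-5, -5) = -10)
Function('E')(m) = Pow(Add(-18, Mul(4, m)), 2) (Function('E')(m) = Pow(Add(Add(-8, Mul(4, m)), -10), 2) = Pow(Add(-18, Mul(4, m)), 2))
Add(Mul(Function('E')(-4), 145), Pow(Add(Pow(Add(3, -5), 2), 4), 2)) = Add(Mul(Mul(4, Pow(Add(-9, Mul(2, -4)), 2)), 145), Pow(Add(Pow(Add(3, -5), 2), 4), 2)) = Add(Mul(Mul(4, Pow(Add(-9, -8), 2)), 145), Pow(Add(Pow(-2, 2), 4), 2)) = Add(Mul(Mul(4, Pow(-17, 2)), 145), Pow(Add(4, 4), 2)) = Add(Mul(Mul(4, 289), 145), Pow(8, 2)) = Add(Mul(1156, 145), 64) = Add(167620, 64) = 167684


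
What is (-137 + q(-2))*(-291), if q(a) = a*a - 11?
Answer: 41904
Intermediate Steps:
q(a) = -11 + a² (q(a) = a² - 11 = -11 + a²)
(-137 + q(-2))*(-291) = (-137 + (-11 + (-2)²))*(-291) = (-137 + (-11 + 4))*(-291) = (-137 - 7)*(-291) = -144*(-291) = 41904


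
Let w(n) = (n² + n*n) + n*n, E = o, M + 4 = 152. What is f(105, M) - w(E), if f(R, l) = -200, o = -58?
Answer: -10292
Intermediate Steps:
M = 148 (M = -4 + 152 = 148)
E = -58
w(n) = 3*n² (w(n) = (n² + n²) + n² = 2*n² + n² = 3*n²)
f(105, M) - w(E) = -200 - 3*(-58)² = -200 - 3*3364 = -200 - 1*10092 = -200 - 10092 = -10292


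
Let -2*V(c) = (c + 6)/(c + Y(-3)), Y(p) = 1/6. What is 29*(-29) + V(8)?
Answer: -5893/7 ≈ -841.86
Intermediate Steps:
Y(p) = ⅙
V(c) = -(6 + c)/(2*(⅙ + c)) (V(c) = -(c + 6)/(2*(c + ⅙)) = -(6 + c)/(2*(⅙ + c)))
29*(-29) + V(8) = 29*(-29) + 3*(-6 - 1*8)/(1 + 6*8) = -841 + 3*(-6 - 8)/(1 + 48) = -841 + 3*(-14)/49 = -841 + 3*(1/49)*(-14) = -841 - 6/7 = -5893/7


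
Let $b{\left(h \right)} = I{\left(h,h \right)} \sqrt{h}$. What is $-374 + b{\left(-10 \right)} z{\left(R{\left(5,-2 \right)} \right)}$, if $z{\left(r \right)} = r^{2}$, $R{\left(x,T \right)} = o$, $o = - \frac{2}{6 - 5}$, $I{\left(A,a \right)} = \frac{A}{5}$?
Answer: $-374 - 8 i \sqrt{10} \approx -374.0 - 25.298 i$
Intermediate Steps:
$I{\left(A,a \right)} = \frac{A}{5}$ ($I{\left(A,a \right)} = A \frac{1}{5} = \frac{A}{5}$)
$o = -2$ ($o = - \frac{2}{1} = \left(-2\right) 1 = -2$)
$R{\left(x,T \right)} = -2$
$b{\left(h \right)} = \frac{h^{\frac{3}{2}}}{5}$ ($b{\left(h \right)} = \frac{h}{5} \sqrt{h} = \frac{h^{\frac{3}{2}}}{5}$)
$-374 + b{\left(-10 \right)} z{\left(R{\left(5,-2 \right)} \right)} = -374 + \frac{\left(-10\right)^{\frac{3}{2}}}{5} \left(-2\right)^{2} = -374 + \frac{\left(-10\right) i \sqrt{10}}{5} \cdot 4 = -374 + - 2 i \sqrt{10} \cdot 4 = -374 - 8 i \sqrt{10}$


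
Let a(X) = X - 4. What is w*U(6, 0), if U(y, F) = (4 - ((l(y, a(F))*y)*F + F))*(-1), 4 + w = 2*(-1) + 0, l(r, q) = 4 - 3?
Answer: 24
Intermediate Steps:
a(X) = -4 + X
l(r, q) = 1
w = -6 (w = -4 + (2*(-1) + 0) = -4 + (-2 + 0) = -4 - 2 = -6)
U(y, F) = -4 + F + F*y (U(y, F) = (4 - ((1*y)*F + F))*(-1) = (4 - (y*F + F))*(-1) = (4 - (F*y + F))*(-1) = (4 - (F + F*y))*(-1) = (4 + (-F - F*y))*(-1) = (4 - F - F*y)*(-1) = -4 + F + F*y)
w*U(6, 0) = -6*(-4 + 0 + 0*6) = -6*(-4 + 0 + 0) = -6*(-4) = 24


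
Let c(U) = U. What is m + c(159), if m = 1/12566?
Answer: 1997995/12566 ≈ 159.00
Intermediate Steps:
m = 1/12566 ≈ 7.9580e-5
m + c(159) = 1/12566 + 159 = 1997995/12566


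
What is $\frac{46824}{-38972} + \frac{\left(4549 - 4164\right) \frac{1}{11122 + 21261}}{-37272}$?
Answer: $- \frac{14128901985311}{11759598111768} \approx -1.2015$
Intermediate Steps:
$\frac{46824}{-38972} + \frac{\left(4549 - 4164\right) \frac{1}{11122 + 21261}}{-37272} = 46824 \left(- \frac{1}{38972}\right) + \frac{385}{32383} \left(- \frac{1}{37272}\right) = - \frac{11706}{9743} + 385 \cdot \frac{1}{32383} \left(- \frac{1}{37272}\right) = - \frac{11706}{9743} + \frac{385}{32383} \left(- \frac{1}{37272}\right) = - \frac{11706}{9743} - \frac{385}{1206979176} = - \frac{14128901985311}{11759598111768}$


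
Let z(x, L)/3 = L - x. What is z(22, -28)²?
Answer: 22500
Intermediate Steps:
z(x, L) = -3*x + 3*L (z(x, L) = 3*(L - x) = -3*x + 3*L)
z(22, -28)² = (-3*22 + 3*(-28))² = (-66 - 84)² = (-150)² = 22500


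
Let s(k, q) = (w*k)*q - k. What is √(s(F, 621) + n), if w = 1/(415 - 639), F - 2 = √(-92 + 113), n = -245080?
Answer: √(-768594540 - 11830*√21)/56 ≈ 495.08*I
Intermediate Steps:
F = 2 + √21 (F = 2 + √(-92 + 113) = 2 + √21 ≈ 6.5826)
w = -1/224 (w = 1/(-224) = -1/224 ≈ -0.0044643)
s(k, q) = -k - k*q/224 (s(k, q) = (-k/224)*q - k = -k*q/224 - k = -k - k*q/224)
√(s(F, 621) + n) = √((2 + √21)*(-224 - 1*621)/224 - 245080) = √((2 + √21)*(-224 - 621)/224 - 245080) = √((1/224)*(2 + √21)*(-845) - 245080) = √((-845/112 - 845*√21/224) - 245080) = √(-27449805/112 - 845*√21/224)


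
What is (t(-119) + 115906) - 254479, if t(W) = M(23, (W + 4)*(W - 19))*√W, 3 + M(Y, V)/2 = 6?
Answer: -138573 + 6*I*√119 ≈ -1.3857e+5 + 65.452*I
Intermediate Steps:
M(Y, V) = 6 (M(Y, V) = -6 + 2*6 = -6 + 12 = 6)
t(W) = 6*√W
(t(-119) + 115906) - 254479 = (6*√(-119) + 115906) - 254479 = (6*(I*√119) + 115906) - 254479 = (6*I*√119 + 115906) - 254479 = (115906 + 6*I*√119) - 254479 = -138573 + 6*I*√119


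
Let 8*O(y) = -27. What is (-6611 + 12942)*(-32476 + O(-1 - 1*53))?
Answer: -1645015385/8 ≈ -2.0563e+8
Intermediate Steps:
O(y) = -27/8 (O(y) = (1/8)*(-27) = -27/8)
(-6611 + 12942)*(-32476 + O(-1 - 1*53)) = (-6611 + 12942)*(-32476 - 27/8) = 6331*(-259835/8) = -1645015385/8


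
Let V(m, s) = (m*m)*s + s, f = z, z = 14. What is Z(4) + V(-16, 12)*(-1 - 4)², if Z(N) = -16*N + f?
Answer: 77050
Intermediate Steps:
f = 14
V(m, s) = s + s*m² (V(m, s) = m²*s + s = s*m² + s = s + s*m²)
Z(N) = 14 - 16*N (Z(N) = -16*N + 14 = 14 - 16*N)
Z(4) + V(-16, 12)*(-1 - 4)² = (14 - 16*4) + (12*(1 + (-16)²))*(-1 - 4)² = (14 - 64) + (12*(1 + 256))*(-5)² = -50 + (12*257)*25 = -50 + 3084*25 = -50 + 77100 = 77050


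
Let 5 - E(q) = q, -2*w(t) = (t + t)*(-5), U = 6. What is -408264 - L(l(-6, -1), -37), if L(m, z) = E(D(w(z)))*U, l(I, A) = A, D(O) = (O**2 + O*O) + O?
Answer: 1296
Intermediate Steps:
w(t) = 5*t (w(t) = -(t + t)*(-5)/2 = -2*t*(-5)/2 = -(-5)*t = 5*t)
D(O) = O + 2*O**2 (D(O) = (O**2 + O**2) + O = 2*O**2 + O = O + 2*O**2)
E(q) = 5 - q
L(m, z) = 30 - 30*z*(1 + 10*z) (L(m, z) = (5 - 5*z*(1 + 2*(5*z)))*6 = (5 - 5*z*(1 + 10*z))*6 = 30 - 30*z*(1 + 10*z))
-408264 - L(l(-6, -1), -37) = -408264 - (30 - 30*(-37)*(1 + 10*(-37))) = -408264 - (30 - 30*(-37)*(1 - 370)) = -408264 - (30 - 30*(-37)*(-369)) = -408264 - (30 - 409590) = -408264 - 1*(-409560) = -408264 + 409560 = 1296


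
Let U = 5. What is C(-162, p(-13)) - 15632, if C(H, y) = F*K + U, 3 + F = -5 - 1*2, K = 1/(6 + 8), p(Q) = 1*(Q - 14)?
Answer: -109394/7 ≈ -15628.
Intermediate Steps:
p(Q) = -14 + Q (p(Q) = 1*(-14 + Q) = -14 + Q)
K = 1/14 ≈ 0.071429
F = -10 (F = -3 + (-5 - 1*2) = -3 + (-5 - 2) = -3 - 7 = -10)
C(H, y) = 30/7 (C(H, y) = -10*1/14 + 5 = -5/7 + 5 = 30/7)
C(-162, p(-13)) - 15632 = 30/7 - 15632 = -109394/7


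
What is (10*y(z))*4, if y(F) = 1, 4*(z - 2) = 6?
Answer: 40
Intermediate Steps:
z = 7/2 (z = 2 + (¼)*6 = 2 + 3/2 = 7/2 ≈ 3.5000)
(10*y(z))*4 = (10*1)*4 = 10*4 = 40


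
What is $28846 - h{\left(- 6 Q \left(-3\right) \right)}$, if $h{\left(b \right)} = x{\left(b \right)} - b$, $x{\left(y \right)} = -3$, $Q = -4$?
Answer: $28777$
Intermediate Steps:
$h{\left(b \right)} = -3 - b$
$28846 - h{\left(- 6 Q \left(-3\right) \right)} = 28846 - \left(-3 - \left(-6\right) \left(-4\right) \left(-3\right)\right) = 28846 - \left(-3 - 24 \left(-3\right)\right) = 28846 - \left(-3 - -72\right) = 28846 - \left(-3 + 72\right) = 28846 - 69 = 28777$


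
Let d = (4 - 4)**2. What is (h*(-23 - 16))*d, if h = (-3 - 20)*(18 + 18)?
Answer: 0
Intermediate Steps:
h = -828 (h = -23*36 = -828)
d = 0 (d = 0**2 = 0)
(h*(-23 - 16))*d = -828*(-23 - 16)*0 = -828*(-39)*0 = 32292*0 = 0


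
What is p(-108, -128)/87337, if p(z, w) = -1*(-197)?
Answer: 197/87337 ≈ 0.0022556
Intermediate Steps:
p(z, w) = 197
p(-108, -128)/87337 = 197/87337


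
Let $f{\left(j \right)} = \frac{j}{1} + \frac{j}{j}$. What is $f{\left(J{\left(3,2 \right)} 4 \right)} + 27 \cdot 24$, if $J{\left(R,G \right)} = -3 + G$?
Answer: $645$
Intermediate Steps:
$f{\left(j \right)} = 1 + j$ ($f{\left(j \right)} = j 1 + 1 = j + 1 = 1 + j$)
$f{\left(J{\left(3,2 \right)} 4 \right)} + 27 \cdot 24 = \left(1 + \left(-3 + 2\right) 4\right) + 27 \cdot 24 = \left(1 - 4\right) + 648 = -3 + 648 = 645$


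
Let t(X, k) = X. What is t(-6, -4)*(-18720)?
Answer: 112320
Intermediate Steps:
t(-6, -4)*(-18720) = -6*(-18720) = 112320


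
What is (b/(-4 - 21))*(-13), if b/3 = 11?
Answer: 429/25 ≈ 17.160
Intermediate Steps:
b = 33 (b = 3*11 = 33)
(b/(-4 - 21))*(-13) = (33/(-4 - 21))*(-13) = (33/(-25))*(-13) = -1/25*33*(-13) = -33/25*(-13) = 429/25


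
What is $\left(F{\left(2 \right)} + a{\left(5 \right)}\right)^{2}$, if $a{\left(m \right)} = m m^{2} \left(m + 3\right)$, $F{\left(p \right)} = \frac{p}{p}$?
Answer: $1002001$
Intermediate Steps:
$F{\left(p \right)} = 1$
$a{\left(m \right)} = m^{3} \left(3 + m\right)$
$\left(F{\left(2 \right)} + a{\left(5 \right)}\right)^{2} = \left(1 + 5^{3} \left(3 + 5\right)\right)^{2} = \left(1 + 125 \cdot 8\right)^{2} = \left(1 + 1000\right)^{2} = 1001^{2} = 1002001$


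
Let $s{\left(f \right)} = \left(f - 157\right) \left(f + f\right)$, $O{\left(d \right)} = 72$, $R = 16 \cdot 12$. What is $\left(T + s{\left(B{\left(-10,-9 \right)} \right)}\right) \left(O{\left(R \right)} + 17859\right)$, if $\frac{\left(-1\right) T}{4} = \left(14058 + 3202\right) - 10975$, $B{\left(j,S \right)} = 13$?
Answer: $-517919004$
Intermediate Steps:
$R = 192$
$s{\left(f \right)} = 2 f \left(-157 + f\right)$ ($s{\left(f \right)} = \left(-157 + f\right) 2 f = 2 f \left(-157 + f\right)$)
$T = -25140$ ($T = - 4 \left(\left(14058 + 3202\right) - 10975\right) = - 4 \left(17260 - 10975\right) = \left(-4\right) 6285 = -25140$)
$\left(T + s{\left(B{\left(-10,-9 \right)} \right)}\right) \left(O{\left(R \right)} + 17859\right) = \left(-25140 + 2 \cdot 13 \left(-157 + 13\right)\right) \left(72 + 17859\right) = \left(-25140 + 2 \cdot 13 \left(-144\right)\right) 17931 = \left(-25140 - 3744\right) 17931 = \left(-28884\right) 17931 = -517919004$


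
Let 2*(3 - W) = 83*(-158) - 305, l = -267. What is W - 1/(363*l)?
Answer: 1301164427/193842 ≈ 6712.5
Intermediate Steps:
W = 13425/2 (W = 3 - (83*(-158) - 305)/2 = 3 - (-13114 - 305)/2 = 3 - ½*(-13419) = 3 + 13419/2 = 13425/2 ≈ 6712.5)
W - 1/(363*l) = 13425/2 - 1/(363*(-267)) = 13425/2 - 1/(-96921) = 13425/2 - 1*(-1/96921) = 13425/2 + 1/96921 = 1301164427/193842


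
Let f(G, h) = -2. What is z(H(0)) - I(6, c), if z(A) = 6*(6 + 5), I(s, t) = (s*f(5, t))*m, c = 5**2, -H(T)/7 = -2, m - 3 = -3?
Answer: 66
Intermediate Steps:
m = 0 (m = 3 - 3 = 0)
H(T) = 14 (H(T) = -7*(-2) = 14)
c = 25
I(s, t) = 0 (I(s, t) = (s*(-2))*0 = -2*s*0 = 0)
z(A) = 66 (z(A) = 6*11 = 66)
z(H(0)) - I(6, c) = 66 - 1*0 = 66 + 0 = 66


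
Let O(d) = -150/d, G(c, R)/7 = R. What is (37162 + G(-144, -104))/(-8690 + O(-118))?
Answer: -2149606/512635 ≈ -4.1932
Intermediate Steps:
G(c, R) = 7*R
(37162 + G(-144, -104))/(-8690 + O(-118)) = (37162 + 7*(-104))/(-8690 - 150/(-118)) = (37162 - 728)/(-8690 - 150*(-1/118)) = 36434/(-8690 + 75/59) = 36434/(-512635/59) = 36434*(-59/512635) = -2149606/512635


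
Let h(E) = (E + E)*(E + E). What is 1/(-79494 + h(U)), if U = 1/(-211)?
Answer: -44521/3539152370 ≈ -1.2580e-5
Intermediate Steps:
U = -1/211 ≈ -0.0047393
h(E) = 4*E² (h(E) = (2*E)*(2*E) = 4*E²)
1/(-79494 + h(U)) = 1/(-79494 + 4*(-1/211)²) = 1/(-79494 + 4*(1/44521)) = 1/(-79494 + 4/44521) = 1/(-3539152370/44521) = -44521/3539152370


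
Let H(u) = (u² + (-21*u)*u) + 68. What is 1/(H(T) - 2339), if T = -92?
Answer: -1/171551 ≈ -5.8292e-6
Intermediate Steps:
H(u) = 68 - 20*u² (H(u) = (u² - 21*u²) + 68 = -20*u² + 68 = 68 - 20*u²)
1/(H(T) - 2339) = 1/((68 - 20*(-92)²) - 2339) = 1/((68 - 20*8464) - 2339) = 1/((68 - 169280) - 2339) = 1/(-169212 - 2339) = 1/(-171551) = -1/171551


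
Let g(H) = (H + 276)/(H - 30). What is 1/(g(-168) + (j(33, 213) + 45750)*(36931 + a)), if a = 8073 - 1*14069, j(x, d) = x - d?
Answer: 11/15506787444 ≈ 7.0937e-10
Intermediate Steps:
a = -5996 (a = 8073 - 14069 = -5996)
g(H) = (276 + H)/(-30 + H)
1/(g(-168) + (j(33, 213) + 45750)*(36931 + a)) = 1/((276 - 168)/(-30 - 168) + ((33 - 1*213) + 45750)*(36931 - 5996)) = 1/(108/(-198) + ((33 - 213) + 45750)*30935) = 1/(-1/198*108 + (-180 + 45750)*30935) = 1/(-6/11 + 45570*30935) = 1/(-6/11 + 1409707950) = 1/(15506787444/11) = 11/15506787444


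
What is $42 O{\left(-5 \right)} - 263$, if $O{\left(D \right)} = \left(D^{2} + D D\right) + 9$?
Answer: $2215$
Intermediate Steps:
$O{\left(D \right)} = 9 + 2 D^{2}$ ($O{\left(D \right)} = \left(D^{2} + D^{2}\right) + 9 = 2 D^{2} + 9 = 9 + 2 D^{2}$)
$42 O{\left(-5 \right)} - 263 = 42 \left(9 + 2 \left(-5\right)^{2}\right) - 263 = 42 \left(9 + 2 \cdot 25\right) - 263 = 42 \left(9 + 50\right) - 263 = 42 \cdot 59 - 263 = 2478 - 263 = 2215$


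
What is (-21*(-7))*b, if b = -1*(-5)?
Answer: 735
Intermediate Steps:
b = 5
(-21*(-7))*b = -21*(-7)*5 = 147*5 = 735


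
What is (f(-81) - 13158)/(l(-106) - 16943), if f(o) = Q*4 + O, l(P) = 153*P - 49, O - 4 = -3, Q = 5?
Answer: 4379/11070 ≈ 0.39557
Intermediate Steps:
O = 1 (O = 4 - 3 = 1)
l(P) = -49 + 153*P
f(o) = 21 (f(o) = 5*4 + 1 = 20 + 1 = 21)
(f(-81) - 13158)/(l(-106) - 16943) = (21 - 13158)/((-49 + 153*(-106)) - 16943) = -13137/((-49 - 16218) - 16943) = -13137/(-16267 - 16943) = -13137/(-33210) = -13137*(-1/33210) = 4379/11070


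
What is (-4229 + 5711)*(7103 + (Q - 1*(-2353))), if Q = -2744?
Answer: 9947184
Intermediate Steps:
(-4229 + 5711)*(7103 + (Q - 1*(-2353))) = (-4229 + 5711)*(7103 + (-2744 - 1*(-2353))) = 1482*(7103 + (-2744 + 2353)) = 1482*(7103 - 391) = 1482*6712 = 9947184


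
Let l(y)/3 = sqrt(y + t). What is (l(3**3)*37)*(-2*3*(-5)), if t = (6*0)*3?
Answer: 9990*sqrt(3) ≈ 17303.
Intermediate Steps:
t = 0 (t = 0*3 = 0)
l(y) = 3*sqrt(y) (l(y) = 3*sqrt(y + 0) = 3*sqrt(y))
(l(3**3)*37)*(-2*3*(-5)) = ((3*sqrt(3**3))*37)*(-2*3*(-5)) = ((3*sqrt(27))*37)*(-6*(-5)) = ((3*(3*sqrt(3)))*37)*30 = ((9*sqrt(3))*37)*30 = (333*sqrt(3))*30 = 9990*sqrt(3)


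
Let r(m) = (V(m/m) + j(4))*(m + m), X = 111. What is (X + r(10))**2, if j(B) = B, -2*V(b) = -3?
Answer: 48841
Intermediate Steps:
V(b) = 3/2 (V(b) = -1/2*(-3) = 3/2)
r(m) = 11*m (r(m) = (3/2 + 4)*(m + m) = 11*(2*m)/2 = 11*m)
(X + r(10))**2 = (111 + 11*10)**2 = (111 + 110)**2 = 221**2 = 48841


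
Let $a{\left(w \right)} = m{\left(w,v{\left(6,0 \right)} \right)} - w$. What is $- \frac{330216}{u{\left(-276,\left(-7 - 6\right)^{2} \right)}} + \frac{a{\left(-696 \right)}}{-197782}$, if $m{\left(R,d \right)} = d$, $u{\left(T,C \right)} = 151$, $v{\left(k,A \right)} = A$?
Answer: $- \frac{32655443004}{14932541} \approx -2186.9$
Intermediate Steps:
$a{\left(w \right)} = - w$ ($a{\left(w \right)} = 0 - w = - w$)
$- \frac{330216}{u{\left(-276,\left(-7 - 6\right)^{2} \right)}} + \frac{a{\left(-696 \right)}}{-197782} = - \frac{330216}{151} + \frac{\left(-1\right) \left(-696\right)}{-197782} = \left(-330216\right) \frac{1}{151} + 696 \left(- \frac{1}{197782}\right) = - \frac{330216}{151} - \frac{348}{98891} = - \frac{32655443004}{14932541}$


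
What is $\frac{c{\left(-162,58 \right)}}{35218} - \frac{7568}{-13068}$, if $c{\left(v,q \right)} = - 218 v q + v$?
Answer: $\frac{307181399}{5229873} \approx 58.736$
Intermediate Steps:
$c{\left(v,q \right)} = v - 218 q v$ ($c{\left(v,q \right)} = - 218 q v + v = v - 218 q v$)
$\frac{c{\left(-162,58 \right)}}{35218} - \frac{7568}{-13068} = \frac{\left(-162\right) \left(1 - 12644\right)}{35218} - \frac{7568}{-13068} = - 162 \left(1 - 12644\right) \frac{1}{35218} - - \frac{172}{297} = \left(-162\right) \left(-12643\right) \frac{1}{35218} + \frac{172}{297} = 2048166 \cdot \frac{1}{35218} + \frac{172}{297} = \frac{1024083}{17609} + \frac{172}{297} = \frac{307181399}{5229873}$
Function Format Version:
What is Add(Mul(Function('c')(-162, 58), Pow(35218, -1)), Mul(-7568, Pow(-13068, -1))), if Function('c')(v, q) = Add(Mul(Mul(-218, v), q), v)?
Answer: Rational(307181399, 5229873) ≈ 58.736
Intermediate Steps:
Function('c')(v, q) = Add(v, Mul(-218, q, v)) (Function('c')(v, q) = Add(Mul(-218, q, v), v) = Add(v, Mul(-218, q, v)))
Add(Mul(Function('c')(-162, 58), Pow(35218, -1)), Mul(-7568, Pow(-13068, -1))) = Add(Mul(Mul(-162, Add(1, Mul(-218, 58))), Pow(35218, -1)), Mul(-7568, Pow(-13068, -1))) = Add(Mul(Mul(-162, Add(1, -12644)), Rational(1, 35218)), Mul(-7568, Rational(-1, 13068))) = Add(Mul(Mul(-162, -12643), Rational(1, 35218)), Rational(172, 297)) = Add(Mul(2048166, Rational(1, 35218)), Rational(172, 297)) = Add(Rational(1024083, 17609), Rational(172, 297)) = Rational(307181399, 5229873)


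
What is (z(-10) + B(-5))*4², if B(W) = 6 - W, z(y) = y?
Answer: 16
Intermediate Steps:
(z(-10) + B(-5))*4² = (-10 + (6 - 1*(-5)))*4² = (-10 + (6 + 5))*16 = (-10 + 11)*16 = 1*16 = 16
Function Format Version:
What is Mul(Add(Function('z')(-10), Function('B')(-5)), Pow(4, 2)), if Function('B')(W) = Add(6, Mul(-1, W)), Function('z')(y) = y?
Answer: 16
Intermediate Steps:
Mul(Add(Function('z')(-10), Function('B')(-5)), Pow(4, 2)) = Mul(Add(-10, Add(6, Mul(-1, -5))), Pow(4, 2)) = Mul(Add(-10, Add(6, 5)), 16) = Mul(Add(-10, 11), 16) = Mul(1, 16) = 16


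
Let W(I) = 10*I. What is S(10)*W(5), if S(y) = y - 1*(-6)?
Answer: 800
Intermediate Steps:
S(y) = 6 + y (S(y) = y + 6 = 6 + y)
S(10)*W(5) = (6 + 10)*(10*5) = 16*50 = 800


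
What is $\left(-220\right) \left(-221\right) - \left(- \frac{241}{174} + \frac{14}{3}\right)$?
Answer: $\frac{8459309}{174} \approx 48617.0$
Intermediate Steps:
$\left(-220\right) \left(-221\right) - \left(- \frac{241}{174} + \frac{14}{3}\right) = 48620 - \frac{571}{174} = \frac{8459309}{174}$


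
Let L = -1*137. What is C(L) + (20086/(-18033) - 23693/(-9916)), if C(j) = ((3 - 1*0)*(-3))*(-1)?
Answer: 1837420145/178815228 ≈ 10.276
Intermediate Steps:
L = -137
C(j) = 9 (C(j) = ((3 + 0)*(-3))*(-1) = (3*(-3))*(-1) = -9*(-1) = 9)
C(L) + (20086/(-18033) - 23693/(-9916)) = 9 + (20086/(-18033) - 23693/(-9916)) = 9 + (20086*(-1/18033) - 23693*(-1/9916)) = 9 + (-20086/18033 + 23693/9916) = 9 + 228083093/178815228 = 1837420145/178815228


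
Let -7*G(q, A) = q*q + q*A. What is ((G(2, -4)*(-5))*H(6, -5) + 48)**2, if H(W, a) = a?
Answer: 190096/49 ≈ 3879.5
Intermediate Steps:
G(q, A) = -q**2/7 - A*q/7 (G(q, A) = -(q*q + q*A)/7 = -(q**2 + A*q)/7 = -q**2/7 - A*q/7)
((G(2, -4)*(-5))*H(6, -5) + 48)**2 = ((-1/7*2*(-4 + 2)*(-5))*(-5) + 48)**2 = ((-1/7*2*(-2)*(-5))*(-5) + 48)**2 = (((4/7)*(-5))*(-5) + 48)**2 = (-20/7*(-5) + 48)**2 = (100/7 + 48)**2 = (436/7)**2 = 190096/49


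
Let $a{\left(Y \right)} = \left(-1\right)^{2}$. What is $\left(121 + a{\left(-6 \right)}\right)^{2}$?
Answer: $14884$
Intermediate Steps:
$a{\left(Y \right)} = 1$
$\left(121 + a{\left(-6 \right)}\right)^{2} = \left(121 + 1\right)^{2} = 122^{2} = 14884$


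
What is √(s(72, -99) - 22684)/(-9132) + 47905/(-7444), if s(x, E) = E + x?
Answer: -47905/7444 - I*√22711/9132 ≈ -6.4354 - 0.016503*I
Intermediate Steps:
√(s(72, -99) - 22684)/(-9132) + 47905/(-7444) = √((-99 + 72) - 22684)/(-9132) + 47905/(-7444) = √(-27 - 22684)*(-1/9132) + 47905*(-1/7444) = √(-22711)*(-1/9132) - 47905/7444 = (I*√22711)*(-1/9132) - 47905/7444 = -I*√22711/9132 - 47905/7444 = -47905/7444 - I*√22711/9132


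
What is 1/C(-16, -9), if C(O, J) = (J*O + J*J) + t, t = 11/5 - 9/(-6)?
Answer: 10/2287 ≈ 0.0043725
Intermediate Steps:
t = 37/10 (t = 11*(1/5) - 9*(-1/6) = 11/5 + 3/2 = 37/10 ≈ 3.7000)
C(O, J) = 37/10 + J**2 + J*O (C(O, J) = (J*O + J*J) + 37/10 = (J*O + J**2) + 37/10 = (J**2 + J*O) + 37/10 = 37/10 + J**2 + J*O)
1/C(-16, -9) = 1/(37/10 + (-9)**2 - 9*(-16)) = 1/(37/10 + 81 + 144) = 1/(2287/10) = 10/2287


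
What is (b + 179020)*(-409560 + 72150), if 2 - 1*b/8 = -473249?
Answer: -1337840097480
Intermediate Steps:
b = 3786008 (b = 16 - 8*(-473249) = 16 + 3785992 = 3786008)
(b + 179020)*(-409560 + 72150) = (3786008 + 179020)*(-409560 + 72150) = 3965028*(-337410) = -1337840097480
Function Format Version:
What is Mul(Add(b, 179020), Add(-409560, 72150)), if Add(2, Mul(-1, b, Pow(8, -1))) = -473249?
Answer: -1337840097480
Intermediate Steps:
b = 3786008 (b = Add(16, Mul(-8, -473249)) = Add(16, 3785992) = 3786008)
Mul(Add(b, 179020), Add(-409560, 72150)) = Mul(Add(3786008, 179020), Add(-409560, 72150)) = Mul(3965028, -337410) = -1337840097480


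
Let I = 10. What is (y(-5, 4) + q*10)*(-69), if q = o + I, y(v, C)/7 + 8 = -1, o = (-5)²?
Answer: -19803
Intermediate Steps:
o = 25
y(v, C) = -63 (y(v, C) = -56 + 7*(-1) = -56 - 7 = -63)
q = 35 (q = 25 + 10 = 35)
(y(-5, 4) + q*10)*(-69) = (-63 + 35*10)*(-69) = (-63 + 350)*(-69) = 287*(-69) = -19803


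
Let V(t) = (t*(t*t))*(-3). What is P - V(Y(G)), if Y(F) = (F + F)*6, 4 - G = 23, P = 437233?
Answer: -35119823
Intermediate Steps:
G = -19 (G = 4 - 1*23 = 4 - 23 = -19)
Y(F) = 12*F (Y(F) = (2*F)*6 = 12*F)
V(t) = -3*t³ (V(t) = (t*t²)*(-3) = t³*(-3) = -3*t³)
P - V(Y(G)) = 437233 - (-3)*(12*(-19))³ = 437233 - (-3)*(-228)³ = 437233 - (-3)*(-11852352) = 437233 - 1*35557056 = 437233 - 35557056 = -35119823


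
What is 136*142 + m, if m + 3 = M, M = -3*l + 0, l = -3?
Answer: 19318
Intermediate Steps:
M = 9 (M = -3*(-3) + 0 = 9 + 0 = 9)
m = 6 (m = -3 + 9 = 6)
136*142 + m = 136*142 + 6 = 19312 + 6 = 19318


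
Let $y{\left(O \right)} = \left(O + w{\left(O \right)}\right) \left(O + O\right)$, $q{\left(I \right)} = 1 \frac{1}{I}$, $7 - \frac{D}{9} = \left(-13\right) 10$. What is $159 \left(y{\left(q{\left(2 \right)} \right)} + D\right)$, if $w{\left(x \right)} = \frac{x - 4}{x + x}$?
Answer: $195570$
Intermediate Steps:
$D = 1233$ ($D = 63 - 9 \left(\left(-13\right) 10\right) = 63 - -1170 = 63 + 1170 = 1233$)
$q{\left(I \right)} = \frac{1}{I}$
$w{\left(x \right)} = \frac{-4 + x}{2 x}$
$y{\left(O \right)} = 2 O \left(O + \frac{-4 + O}{2 O}\right)$ ($y{\left(O \right)} = \left(O + \frac{-4 + O}{2 O}\right) \left(O + O\right) = \left(O + \frac{-4 + O}{2 O}\right) 2 O = 2 O \left(O + \frac{-4 + O}{2 O}\right)$)
$159 \left(y{\left(q{\left(2 \right)} \right)} + D\right) = 159 \left(\left(-4 + \frac{1}{2} + 2 \left(\frac{1}{2}\right)^{2}\right) + 1233\right) = 159 \left(\left(-4 + \frac{1}{2} + \frac{2}{4}\right) + 1233\right) = 159 \left(\left(-4 + \frac{1}{2} + 2 \cdot \frac{1}{4}\right) + 1233\right) = 159 \left(\left(-4 + \frac{1}{2} + \frac{1}{2}\right) + 1233\right) = 159 \left(-3 + 1233\right) = 159 \cdot 1230 = 195570$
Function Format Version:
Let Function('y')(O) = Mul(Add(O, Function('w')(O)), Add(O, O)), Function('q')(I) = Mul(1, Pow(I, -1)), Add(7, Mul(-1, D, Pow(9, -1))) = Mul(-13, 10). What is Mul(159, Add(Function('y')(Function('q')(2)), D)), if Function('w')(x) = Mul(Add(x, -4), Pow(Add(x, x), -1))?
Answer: 195570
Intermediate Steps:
D = 1233 (D = Add(63, Mul(-9, Mul(-13, 10))) = Add(63, Mul(-9, -130)) = Add(63, 1170) = 1233)
Function('q')(I) = Pow(I, -1)
Function('w')(x) = Mul(Rational(1, 2), Pow(x, -1), Add(-4, x)) (Function('w')(x) = Mul(Add(-4, x), Pow(Mul(2, x), -1)) = Mul(Add(-4, x), Mul(Rational(1, 2), Pow(x, -1))) = Mul(Rational(1, 2), Pow(x, -1), Add(-4, x)))
Function('y')(O) = Mul(2, O, Add(O, Mul(Rational(1, 2), Pow(O, -1), Add(-4, O)))) (Function('y')(O) = Mul(Add(O, Mul(Rational(1, 2), Pow(O, -1), Add(-4, O))), Add(O, O)) = Mul(Add(O, Mul(Rational(1, 2), Pow(O, -1), Add(-4, O))), Mul(2, O)) = Mul(2, O, Add(O, Mul(Rational(1, 2), Pow(O, -1), Add(-4, O)))))
Mul(159, Add(Function('y')(Function('q')(2)), D)) = Mul(159, Add(Add(-4, Pow(2, -1), Mul(2, Pow(Pow(2, -1), 2))), 1233)) = Mul(159, Add(Add(-4, Rational(1, 2), Mul(2, Pow(Rational(1, 2), 2))), 1233)) = Mul(159, Add(Add(-4, Rational(1, 2), Mul(2, Rational(1, 4))), 1233)) = Mul(159, Add(Add(-4, Rational(1, 2), Rational(1, 2)), 1233)) = Mul(159, Add(-3, 1233)) = Mul(159, 1230) = 195570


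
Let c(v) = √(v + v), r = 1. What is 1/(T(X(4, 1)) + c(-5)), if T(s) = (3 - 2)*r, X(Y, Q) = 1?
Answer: 1/11 - I*√10/11 ≈ 0.090909 - 0.28748*I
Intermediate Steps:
c(v) = √2*√v (c(v) = √(2*v) = √2*√v)
T(s) = 1 (T(s) = (3 - 2)*1 = 1*1 = 1)
1/(T(X(4, 1)) + c(-5)) = 1/(1 + √2*√(-5)) = 1/(1 + √2*(I*√5)) = 1/(1 + I*√10)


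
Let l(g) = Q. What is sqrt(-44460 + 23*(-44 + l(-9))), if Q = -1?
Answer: 3*I*sqrt(5055) ≈ 213.3*I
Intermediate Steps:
l(g) = -1
sqrt(-44460 + 23*(-44 + l(-9))) = sqrt(-44460 + 23*(-44 - 1)) = sqrt(-44460 + 23*(-45)) = sqrt(-44460 - 1035) = sqrt(-45495) = 3*I*sqrt(5055)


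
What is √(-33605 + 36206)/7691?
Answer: 51/7691 ≈ 0.0066311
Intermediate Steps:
√(-33605 + 36206)/7691 = √2601*(1/7691) = 51*(1/7691) = 51/7691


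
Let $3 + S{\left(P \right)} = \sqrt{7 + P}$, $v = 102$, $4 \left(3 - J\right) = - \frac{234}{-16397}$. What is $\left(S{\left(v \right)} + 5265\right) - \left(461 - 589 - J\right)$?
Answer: $\frac{176857925}{32794} + \sqrt{109} \approx 5403.4$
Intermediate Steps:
$J = \frac{98265}{32794}$ ($J = 3 - \frac{\left(-234\right) \frac{1}{-16397}}{4} = 3 - \frac{\left(-234\right) \left(- \frac{1}{16397}\right)}{4} = 3 - \frac{117}{32794} = \frac{98265}{32794} \approx 2.9964$)
$S{\left(P \right)} = -3 + \sqrt{7 + P}$
$\left(S{\left(v \right)} + 5265\right) - \left(461 - 589 - J\right) = \left(\left(-3 + \sqrt{7 + 102}\right) + 5265\right) + \left(\frac{98265}{32794} - \left(461 - 589\right)\right) = \left(\left(-3 + \sqrt{109}\right) + 5265\right) + \left(\frac{98265}{32794} - \left(461 - 589\right)\right) = \left(5262 + \sqrt{109}\right) + \left(\frac{98265}{32794} - -128\right) = \left(5262 + \sqrt{109}\right) + \left(\frac{98265}{32794} + 128\right) = \left(5262 + \sqrt{109}\right) + \frac{4295897}{32794} = \frac{176857925}{32794} + \sqrt{109}$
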